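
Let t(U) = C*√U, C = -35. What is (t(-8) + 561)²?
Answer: 304921 - 78540*I*√2 ≈ 3.0492e+5 - 1.1107e+5*I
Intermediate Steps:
t(U) = -35*√U
(t(-8) + 561)² = (-70*I*√2 + 561)² = (561 - 70*I*√2)²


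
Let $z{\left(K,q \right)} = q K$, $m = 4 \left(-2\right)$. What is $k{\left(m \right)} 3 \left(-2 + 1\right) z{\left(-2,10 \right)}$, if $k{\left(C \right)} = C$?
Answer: $-480$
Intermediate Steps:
$m = -8$
$z{\left(K,q \right)} = K q$
$k{\left(m \right)} 3 \left(-2 + 1\right) z{\left(-2,10 \right)} = - 8 \cdot 3 \left(-2 + 1\right) \left(\left(-2\right) 10\right) = - 8 \cdot 3 \left(-1\right) \left(-20\right) = \left(-8\right) \left(-3\right) \left(-20\right) = 24 \left(-20\right) = -480$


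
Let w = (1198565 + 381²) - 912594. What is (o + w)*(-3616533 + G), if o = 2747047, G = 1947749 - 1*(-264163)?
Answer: -4464136965159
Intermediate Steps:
w = 431132 (w = (1198565 + 145161) - 912594 = 1343726 - 912594 = 431132)
G = 2211912 (G = 1947749 + 264163 = 2211912)
(o + w)*(-3616533 + G) = (2747047 + 431132)*(-3616533 + 2211912) = 3178179*(-1404621) = -4464136965159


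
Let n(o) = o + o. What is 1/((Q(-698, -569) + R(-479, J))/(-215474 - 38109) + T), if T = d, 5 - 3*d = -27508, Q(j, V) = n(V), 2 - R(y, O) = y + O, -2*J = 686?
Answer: 253583/2325610007 ≈ 0.00010904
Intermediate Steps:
J = -343 (J = -1/2*686 = -343)
R(y, O) = 2 - O - y (R(y, O) = 2 - (y + O) = 2 - (O + y) = 2 + (-O - y) = 2 - O - y)
n(o) = 2*o
Q(j, V) = 2*V
d = 9171 (d = 5/3 - 1/3*(-27508) = 5/3 + 27508/3 = 9171)
T = 9171
1/((Q(-698, -569) + R(-479, J))/(-215474 - 38109) + T) = 1/((2*(-569) + (2 - 1*(-343) - 1*(-479)))/(-215474 - 38109) + 9171) = 1/((-1138 + (2 + 343 + 479))/(-253583) + 9171) = 1/((-1138 + 824)*(-1/253583) + 9171) = 1/(-314*(-1/253583) + 9171) = 1/(314/253583 + 9171) = 1/(2325610007/253583) = 253583/2325610007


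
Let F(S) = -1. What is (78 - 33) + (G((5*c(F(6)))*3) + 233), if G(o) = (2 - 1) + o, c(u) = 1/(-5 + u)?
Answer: 553/2 ≈ 276.50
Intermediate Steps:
G(o) = 1 + o
(78 - 33) + (G((5*c(F(6)))*3) + 233) = (78 - 33) + ((1 + (5/(-5 - 1))*3) + 233) = 45 + ((1 + (5/(-6))*3) + 233) = 45 + ((1 + (5*(-⅙))*3) + 233) = 45 + ((1 - ⅚*3) + 233) = 45 + ((1 - 5/2) + 233) = 45 + (-3/2 + 233) = 45 + 463/2 = 553/2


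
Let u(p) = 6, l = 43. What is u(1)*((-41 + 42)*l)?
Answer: 258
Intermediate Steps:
u(1)*((-41 + 42)*l) = 6*((-41 + 42)*43) = 6*(1*43) = 6*43 = 258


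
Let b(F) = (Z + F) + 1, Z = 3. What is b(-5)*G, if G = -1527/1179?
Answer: 509/393 ≈ 1.2952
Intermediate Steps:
b(F) = 4 + F (b(F) = (3 + F) + 1 = 4 + F)
G = -509/393 (G = -1527*1/1179 = -509/393 ≈ -1.2952)
b(-5)*G = (4 - 5)*(-509/393) = -1*(-509/393) = 509/393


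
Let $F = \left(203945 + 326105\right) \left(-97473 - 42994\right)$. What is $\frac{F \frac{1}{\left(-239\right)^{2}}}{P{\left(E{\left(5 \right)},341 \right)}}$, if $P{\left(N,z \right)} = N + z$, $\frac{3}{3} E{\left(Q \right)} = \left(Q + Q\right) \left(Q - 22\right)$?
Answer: $- \frac{3918659650}{514089} \approx -7622.5$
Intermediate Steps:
$E{\left(Q \right)} = 2 Q \left(-22 + Q\right)$ ($E{\left(Q \right)} = \left(Q + Q\right) \left(Q - 22\right) = 2 Q \left(-22 + Q\right)$)
$F = -74454533350$ ($F = 530050 \left(-140467\right) = -74454533350$)
$\frac{F \frac{1}{\left(-239\right)^{2}}}{P{\left(E{\left(5 \right)},341 \right)}} = \frac{\left(-74454533350\right) \frac{1}{\left(-239\right)^{2}}}{2 \cdot 5 \left(-22 + 5\right) + 341} = \frac{\left(-74454533350\right) \frac{1}{57121}}{2 \cdot 5 \left(-17\right) + 341} = \frac{\left(-74454533350\right) \frac{1}{57121}}{-170 + 341} = - \frac{74454533350}{57121 \cdot 171} = \left(- \frac{74454533350}{57121}\right) \frac{1}{171} = - \frac{3918659650}{514089}$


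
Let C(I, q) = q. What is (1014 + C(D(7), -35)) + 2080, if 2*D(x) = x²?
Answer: 3059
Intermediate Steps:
D(x) = x²/2
(1014 + C(D(7), -35)) + 2080 = (1014 - 35) + 2080 = 979 + 2080 = 3059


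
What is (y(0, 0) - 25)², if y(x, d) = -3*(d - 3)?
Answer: 256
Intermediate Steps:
y(x, d) = 9 - 3*d (y(x, d) = -3*(-3 + d) = 9 - 3*d)
(y(0, 0) - 25)² = ((9 - 3*0) - 25)² = ((9 + 0) - 25)² = (9 - 25)² = (-16)² = 256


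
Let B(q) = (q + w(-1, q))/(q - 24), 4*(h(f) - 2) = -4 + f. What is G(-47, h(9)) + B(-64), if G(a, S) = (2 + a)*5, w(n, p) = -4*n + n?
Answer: -19739/88 ≈ -224.31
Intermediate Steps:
h(f) = 1 + f/4 (h(f) = 2 + (-4 + f)/4 = 2 + (-1 + f/4) = 1 + f/4)
w(n, p) = -3*n
G(a, S) = 10 + 5*a
B(q) = (3 + q)/(-24 + q) (B(q) = (q - 3*(-1))/(q - 24) = (q + 3)/(-24 + q) = (3 + q)/(-24 + q))
G(-47, h(9)) + B(-64) = (10 + 5*(-47)) + (3 - 64)/(-24 - 64) = (10 - 235) - 61/(-88) = -225 - 1/88*(-61) = -225 + 61/88 = -19739/88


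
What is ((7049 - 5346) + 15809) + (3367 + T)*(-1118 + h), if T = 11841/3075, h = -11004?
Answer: -41865039084/1025 ≈ -4.0844e+7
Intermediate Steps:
T = 3947/1025 (T = 11841*(1/3075) = 3947/1025 ≈ 3.8507)
((7049 - 5346) + 15809) + (3367 + T)*(-1118 + h) = ((7049 - 5346) + 15809) + (3367 + 3947/1025)*(-1118 - 11004) = (1703 + 15809) + (3455122/1025)*(-12122) = 17512 - 41882988884/1025 = -41865039084/1025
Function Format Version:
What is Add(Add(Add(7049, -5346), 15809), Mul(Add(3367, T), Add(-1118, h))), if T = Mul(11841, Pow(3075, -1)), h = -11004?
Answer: Rational(-41865039084, 1025) ≈ -4.0844e+7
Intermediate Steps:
T = Rational(3947, 1025) (T = Mul(11841, Rational(1, 3075)) = Rational(3947, 1025) ≈ 3.8507)
Add(Add(Add(7049, -5346), 15809), Mul(Add(3367, T), Add(-1118, h))) = Add(Add(Add(7049, -5346), 15809), Mul(Add(3367, Rational(3947, 1025)), Add(-1118, -11004))) = Add(Add(1703, 15809), Mul(Rational(3455122, 1025), -12122)) = Add(17512, Rational(-41882988884, 1025)) = Rational(-41865039084, 1025)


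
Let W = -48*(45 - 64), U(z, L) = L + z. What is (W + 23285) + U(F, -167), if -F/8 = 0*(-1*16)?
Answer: 24030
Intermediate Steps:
F = 0 (F = -0*(-1*16) = -0*(-16) = -8*0 = 0)
W = 912 (W = -48*(-19) = 912)
(W + 23285) + U(F, -167) = (912 + 23285) + (-167 + 0) = 24197 - 167 = 24030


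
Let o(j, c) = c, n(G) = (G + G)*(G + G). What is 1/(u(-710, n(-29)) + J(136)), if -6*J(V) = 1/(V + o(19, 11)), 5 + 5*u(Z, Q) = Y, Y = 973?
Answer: 4410/853771 ≈ 0.0051653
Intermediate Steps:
n(G) = 4*G² (n(G) = (2*G)*(2*G) = 4*G²)
u(Z, Q) = 968/5 (u(Z, Q) = -1 + (⅕)*973 = -1 + 973/5 = 968/5)
J(V) = -1/(6*(11 + V)) (J(V) = -1/(6*(V + 11)) = -1/(6*(11 + V)))
1/(u(-710, n(-29)) + J(136)) = 1/(968/5 - 1/(66 + 6*136)) = 1/(968/5 - 1/(66 + 816)) = 1/(968/5 - 1/882) = 1/(853771/4410) = 4410/853771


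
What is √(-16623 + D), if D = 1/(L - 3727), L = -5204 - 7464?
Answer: I*√4468196339970/16395 ≈ 128.93*I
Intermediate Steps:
L = -12668
D = -1/16395 (D = 1/(-12668 - 3727) = 1/(-16395) = -1/16395 ≈ -6.0994e-5)
√(-16623 + D) = √(-16623 - 1/16395) = √(-272534086/16395) = I*√4468196339970/16395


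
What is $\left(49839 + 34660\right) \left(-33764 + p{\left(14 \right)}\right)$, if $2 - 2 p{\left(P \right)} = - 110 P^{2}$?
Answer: $-1942040517$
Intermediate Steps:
$p{\left(P \right)} = 1 + 55 P^{2}$ ($p{\left(P \right)} = 1 - \frac{\left(-110\right) P^{2}}{2} = 1 + 55 P^{2}$)
$\left(49839 + 34660\right) \left(-33764 + p{\left(14 \right)}\right) = \left(49839 + 34660\right) \left(-33764 + \left(1 + 55 \cdot 14^{2}\right)\right) = 84499 \left(-33764 + \left(1 + 55 \cdot 196\right)\right) = 84499 \left(-33764 + \left(1 + 10780\right)\right) = 84499 \left(-33764 + 10781\right) = 84499 \left(-22983\right) = -1942040517$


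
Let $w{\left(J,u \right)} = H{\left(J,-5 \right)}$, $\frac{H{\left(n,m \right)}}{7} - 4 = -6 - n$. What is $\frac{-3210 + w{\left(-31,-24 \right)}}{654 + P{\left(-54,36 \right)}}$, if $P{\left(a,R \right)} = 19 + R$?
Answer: $- \frac{3007}{709} \approx -4.2412$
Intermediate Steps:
$H{\left(n,m \right)} = -14 - 7 n$ ($H{\left(n,m \right)} = 28 + 7 \left(-6 - n\right) = 28 - \left(42 + 7 n\right) = -14 - 7 n$)
$w{\left(J,u \right)} = -14 - 7 J$
$\frac{-3210 + w{\left(-31,-24 \right)}}{654 + P{\left(-54,36 \right)}} = \frac{-3210 - -203}{654 + \left(19 + 36\right)} = \frac{-3210 + \left(-14 + 217\right)}{654 + 55} = \frac{-3210 + 203}{709} = \left(-3007\right) \frac{1}{709} = - \frac{3007}{709}$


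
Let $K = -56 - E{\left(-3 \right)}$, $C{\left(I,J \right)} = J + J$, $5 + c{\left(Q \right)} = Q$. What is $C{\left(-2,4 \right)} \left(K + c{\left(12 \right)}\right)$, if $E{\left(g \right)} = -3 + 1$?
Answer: $-376$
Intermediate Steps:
$E{\left(g \right)} = -2$
$c{\left(Q \right)} = -5 + Q$
$C{\left(I,J \right)} = 2 J$
$K = -54$ ($K = -56 - -2 = -56 + 2 = -54$)
$C{\left(-2,4 \right)} \left(K + c{\left(12 \right)}\right) = 2 \cdot 4 \left(-54 + \left(-5 + 12\right)\right) = 8 \left(-54 + 7\right) = 8 \left(-47\right) = -376$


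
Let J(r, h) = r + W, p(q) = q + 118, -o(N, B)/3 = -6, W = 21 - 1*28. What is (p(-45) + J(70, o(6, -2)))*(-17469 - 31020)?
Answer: -6594504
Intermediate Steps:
W = -7 (W = 21 - 28 = -7)
o(N, B) = 18 (o(N, B) = -3*(-6) = 18)
p(q) = 118 + q
J(r, h) = -7 + r (J(r, h) = r - 7 = -7 + r)
(p(-45) + J(70, o(6, -2)))*(-17469 - 31020) = ((118 - 45) + (-7 + 70))*(-17469 - 31020) = (73 + 63)*(-48489) = 136*(-48489) = -6594504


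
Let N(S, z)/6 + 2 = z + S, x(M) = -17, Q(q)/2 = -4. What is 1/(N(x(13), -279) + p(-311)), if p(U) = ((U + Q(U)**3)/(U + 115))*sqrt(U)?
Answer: -68687808/123024450023 - 161308*I*sqrt(311)/123024450023 ≈ -0.00055833 - 2.3123e-5*I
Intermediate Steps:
Q(q) = -8 (Q(q) = 2*(-4) = -8)
N(S, z) = -12 + 6*S + 6*z (N(S, z) = -12 + 6*(z + S) = -12 + 6*(S + z) = -12 + (6*S + 6*z) = -12 + 6*S + 6*z)
p(U) = sqrt(U)*(-512 + U)/(115 + U) (p(U) = ((U + (-8)**3)/(U + 115))*sqrt(U) = ((U - 512)/(115 + U))*sqrt(U) = ((-512 + U)/(115 + U))*sqrt(U) = sqrt(U)*(-512 + U)/(115 + U))
1/(N(x(13), -279) + p(-311)) = 1/((-12 + 6*(-17) + 6*(-279)) + sqrt(-311)*(-512 - 311)/(115 - 311)) = 1/((-12 - 102 - 1674) + (I*sqrt(311))*(-823)/(-196)) = 1/(-1788 + (I*sqrt(311))*(-1/196)*(-823)) = 1/(-1788 + 823*I*sqrt(311)/196)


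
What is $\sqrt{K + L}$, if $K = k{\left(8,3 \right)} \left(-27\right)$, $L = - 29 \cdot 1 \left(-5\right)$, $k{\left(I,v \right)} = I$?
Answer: $i \sqrt{71} \approx 8.4261 i$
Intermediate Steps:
$L = 145$ ($L = \left(-29\right) \left(-5\right) = 145$)
$K = -216$ ($K = 8 \left(-27\right) = -216$)
$\sqrt{K + L} = \sqrt{-216 + 145} = \sqrt{-71} = i \sqrt{71}$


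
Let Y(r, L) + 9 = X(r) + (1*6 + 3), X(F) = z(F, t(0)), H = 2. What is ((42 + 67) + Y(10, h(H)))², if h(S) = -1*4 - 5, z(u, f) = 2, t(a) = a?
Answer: 12321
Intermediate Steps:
X(F) = 2
h(S) = -9 (h(S) = -4 - 5 = -9)
Y(r, L) = 2 (Y(r, L) = -9 + (2 + (1*6 + 3)) = -9 + (2 + (6 + 3)) = -9 + (2 + 9) = -9 + 11 = 2)
((42 + 67) + Y(10, h(H)))² = ((42 + 67) + 2)² = (109 + 2)² = 111² = 12321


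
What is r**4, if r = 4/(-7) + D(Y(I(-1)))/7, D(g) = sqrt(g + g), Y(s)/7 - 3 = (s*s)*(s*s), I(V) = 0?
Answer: (4 - sqrt(42))**4/2401 ≈ 0.015774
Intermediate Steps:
Y(s) = 21 + 7*s**4 (Y(s) = 21 + 7*((s*s)*(s*s)) = 21 + 7*(s**2*s**2) = 21 + 7*s**4)
D(g) = sqrt(2)*sqrt(g) (D(g) = sqrt(2*g) = sqrt(2)*sqrt(g))
r = -4/7 + sqrt(42)/7 (r = 4/(-7) + (sqrt(2)*sqrt(21 + 7*0**4))/7 = 4*(-1/7) + (sqrt(2)*sqrt(21 + 7*0))*(1/7) = -4/7 + (sqrt(2)*sqrt(21 + 0))*(1/7) = -4/7 + (sqrt(2)*sqrt(21))*(1/7) = -4/7 + sqrt(42)*(1/7) = -4/7 + sqrt(42)/7 ≈ 0.35439)
r**4 = (-4/7 + sqrt(42)/7)**4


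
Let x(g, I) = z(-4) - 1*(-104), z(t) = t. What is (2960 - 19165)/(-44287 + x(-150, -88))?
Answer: 16205/44187 ≈ 0.36674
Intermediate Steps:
x(g, I) = 100 (x(g, I) = -4 - 1*(-104) = -4 + 104 = 100)
(2960 - 19165)/(-44287 + x(-150, -88)) = (2960 - 19165)/(-44287 + 100) = -16205/(-44187) = -16205*(-1/44187) = 16205/44187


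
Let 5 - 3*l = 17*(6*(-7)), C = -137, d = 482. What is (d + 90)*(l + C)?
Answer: 176176/3 ≈ 58725.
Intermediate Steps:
l = 719/3 (l = 5/3 - 17*6*(-7)/3 = 5/3 - 17*(-42)/3 = 5/3 - 1/3*(-714) = 5/3 + 238 = 719/3 ≈ 239.67)
(d + 90)*(l + C) = (482 + 90)*(719/3 - 137) = 572*(308/3) = 176176/3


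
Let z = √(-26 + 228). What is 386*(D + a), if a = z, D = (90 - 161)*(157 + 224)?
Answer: -10441686 + 386*√202 ≈ -1.0436e+7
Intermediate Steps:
D = -27051 (D = -71*381 = -27051)
z = √202 ≈ 14.213
a = √202 ≈ 14.213
386*(D + a) = 386*(-27051 + √202) = -10441686 + 386*√202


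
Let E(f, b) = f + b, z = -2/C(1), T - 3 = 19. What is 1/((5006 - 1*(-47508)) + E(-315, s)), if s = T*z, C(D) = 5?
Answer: 5/260951 ≈ 1.9161e-5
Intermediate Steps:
T = 22 (T = 3 + 19 = 22)
z = -2/5 ≈ -0.40000
s = -44/5 (s = 22*(-2/5) = -44/5 ≈ -8.8000)
E(f, b) = b + f
1/((5006 - 1*(-47508)) + E(-315, s)) = 1/((5006 - 1*(-47508)) + (-44/5 - 315)) = 1/((5006 + 47508) - 1619/5) = 1/(52514 - 1619/5) = 1/(260951/5) = 5/260951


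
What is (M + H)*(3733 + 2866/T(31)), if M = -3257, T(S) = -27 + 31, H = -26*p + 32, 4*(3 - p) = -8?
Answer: -29856145/2 ≈ -1.4928e+7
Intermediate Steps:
p = 5 (p = 3 - 1/4*(-8) = 3 + 2 = 5)
H = -98 (H = -26*5 + 32 = -130 + 32 = -98)
T(S) = 4
(M + H)*(3733 + 2866/T(31)) = (-3257 - 98)*(3733 + 2866/4) = -3355*(3733 + 2866*(1/4)) = -3355*(3733 + 1433/2) = -3355*8899/2 = -29856145/2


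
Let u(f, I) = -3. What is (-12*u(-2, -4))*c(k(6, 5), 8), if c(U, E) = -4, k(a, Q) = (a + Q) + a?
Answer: -144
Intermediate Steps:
k(a, Q) = Q + 2*a (k(a, Q) = (Q + a) + a = Q + 2*a)
(-12*u(-2, -4))*c(k(6, 5), 8) = -12*(-3)*(-4) = 36*(-4) = -144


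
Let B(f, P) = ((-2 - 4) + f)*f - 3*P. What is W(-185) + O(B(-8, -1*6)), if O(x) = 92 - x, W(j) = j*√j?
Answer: -38 - 185*I*√185 ≈ -38.0 - 2516.3*I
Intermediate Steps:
W(j) = j^(3/2)
B(f, P) = -3*P + f*(-6 + f) (B(f, P) = (-6 + f)*f - 3*P = f*(-6 + f) - 3*P = -3*P + f*(-6 + f))
W(-185) + O(B(-8, -1*6)) = (-185)^(3/2) + (92 - ((-8)² - 6*(-8) - (-3)*6)) = -185*I*√185 + (92 - (64 + 48 - 3*(-6))) = -185*I*√185 + (92 - (64 + 48 + 18)) = -185*I*√185 + (92 - 1*130) = -185*I*√185 + (92 - 130) = -185*I*√185 - 38 = -38 - 185*I*√185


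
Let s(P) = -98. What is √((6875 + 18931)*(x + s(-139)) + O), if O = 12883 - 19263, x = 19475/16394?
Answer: I*√168293636305487/8197 ≈ 1582.6*I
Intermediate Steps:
x = 19475/16394 (x = 19475*(1/16394) = 19475/16394 ≈ 1.1879)
O = -6380
√((6875 + 18931)*(x + s(-139)) + O) = √((6875 + 18931)*(19475/16394 - 98) - 6380) = √(25806*(-1587137/16394) - 6380) = √(-20478828711/8197 - 6380) = √(-20531125571/8197) = I*√168293636305487/8197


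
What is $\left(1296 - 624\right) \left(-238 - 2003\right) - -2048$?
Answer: $-1503904$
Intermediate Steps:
$\left(1296 - 624\right) \left(-238 - 2003\right) - -2048 = 672 \left(-2241\right) + 2048 = -1505952 + 2048 = -1503904$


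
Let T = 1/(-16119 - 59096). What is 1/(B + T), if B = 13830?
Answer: 75215/1040223449 ≈ 7.2307e-5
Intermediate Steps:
T = -1/75215 (T = 1/(-75215) = -1/75215 ≈ -1.3295e-5)
1/(B + T) = 1/(13830 - 1/75215) = 1/(1040223449/75215) = 75215/1040223449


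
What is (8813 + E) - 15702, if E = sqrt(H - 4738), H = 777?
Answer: -6889 + I*sqrt(3961) ≈ -6889.0 + 62.936*I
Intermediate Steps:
E = I*sqrt(3961) (E = sqrt(777 - 4738) = sqrt(-3961) = I*sqrt(3961) ≈ 62.936*I)
(8813 + E) - 15702 = (8813 + I*sqrt(3961)) - 15702 = -6889 + I*sqrt(3961)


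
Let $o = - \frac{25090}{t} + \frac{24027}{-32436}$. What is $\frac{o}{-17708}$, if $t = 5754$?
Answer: $\frac{17630937}{61203027088} \approx 0.00028807$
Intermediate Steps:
$o = - \frac{17630937}{3456236}$ ($o = - \frac{25090}{5754} + \frac{24027}{-32436} = \left(-25090\right) \frac{1}{5754} + 24027 \left(- \frac{1}{32436}\right) = - \frac{12545}{2877} - \frac{8009}{10812} = - \frac{17630937}{3456236} \approx -5.1012$)
$\frac{o}{-17708} = - \frac{17630937}{3456236 \left(-17708\right)} = \left(- \frac{17630937}{3456236}\right) \left(- \frac{1}{17708}\right) = \frac{17630937}{61203027088}$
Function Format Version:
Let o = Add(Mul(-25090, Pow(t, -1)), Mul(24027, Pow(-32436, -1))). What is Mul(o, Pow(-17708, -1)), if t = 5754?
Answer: Rational(17630937, 61203027088) ≈ 0.00028807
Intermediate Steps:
o = Rational(-17630937, 3456236) (o = Add(Mul(-25090, Pow(5754, -1)), Mul(24027, Pow(-32436, -1))) = Add(Mul(-25090, Rational(1, 5754)), Mul(24027, Rational(-1, 32436))) = Add(Rational(-12545, 2877), Rational(-8009, 10812)) = Rational(-17630937, 3456236) ≈ -5.1012)
Mul(o, Pow(-17708, -1)) = Mul(Rational(-17630937, 3456236), Pow(-17708, -1)) = Mul(Rational(-17630937, 3456236), Rational(-1, 17708)) = Rational(17630937, 61203027088)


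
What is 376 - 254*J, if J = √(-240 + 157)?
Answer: 376 - 254*I*√83 ≈ 376.0 - 2314.1*I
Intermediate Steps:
J = I*√83 (J = √(-83) = I*√83 ≈ 9.1104*I)
376 - 254*J = 376 - 254*I*√83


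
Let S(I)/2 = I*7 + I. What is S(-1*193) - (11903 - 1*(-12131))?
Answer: -27122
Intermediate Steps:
S(I) = 16*I (S(I) = 2*(I*7 + I) = 2*(7*I + I) = 2*(8*I) = 16*I)
S(-1*193) - (11903 - 1*(-12131)) = 16*(-1*193) - (11903 - 1*(-12131)) = 16*(-193) - (11903 + 12131) = -3088 - 1*24034 = -3088 - 24034 = -27122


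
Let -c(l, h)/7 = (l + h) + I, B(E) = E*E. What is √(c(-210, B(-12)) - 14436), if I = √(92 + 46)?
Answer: √(-13974 - 7*√138) ≈ 118.56*I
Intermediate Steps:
I = √138 ≈ 11.747
B(E) = E²
c(l, h) = -7*h - 7*l - 7*√138 (c(l, h) = -7*((l + h) + √138) = -7*((h + l) + √138) = -7*(h + l + √138) = -7*h - 7*l - 7*√138)
√(c(-210, B(-12)) - 14436) = √((-7*(-12)² - 7*(-210) - 7*√138) - 14436) = √((-7*144 + 1470 - 7*√138) - 14436) = √((-1008 + 1470 - 7*√138) - 14436) = √((462 - 7*√138) - 14436) = √(-13974 - 7*√138)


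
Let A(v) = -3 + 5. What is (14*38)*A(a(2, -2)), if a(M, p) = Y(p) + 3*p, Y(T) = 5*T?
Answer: 1064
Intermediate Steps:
a(M, p) = 8*p (a(M, p) = 5*p + 3*p = 8*p)
A(v) = 2
(14*38)*A(a(2, -2)) = (14*38)*2 = 532*2 = 1064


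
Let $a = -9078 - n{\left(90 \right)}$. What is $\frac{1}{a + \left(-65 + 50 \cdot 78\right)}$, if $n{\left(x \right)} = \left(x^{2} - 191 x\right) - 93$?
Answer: $\frac{1}{3940} \approx 0.00025381$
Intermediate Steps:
$n{\left(x \right)} = -93 + x^{2} - 191 x$
$a = 105$ ($a = -9078 - \left(-93 + 90^{2} - 17190\right) = -9078 - \left(-93 + 8100 - 17190\right) = -9078 - -9183 = -9078 + 9183 = 105$)
$\frac{1}{a + \left(-65 + 50 \cdot 78\right)} = \frac{1}{105 + \left(-65 + 50 \cdot 78\right)} = \frac{1}{105 + \left(-65 + 3900\right)} = \frac{1}{105 + 3835} = \frac{1}{3940}$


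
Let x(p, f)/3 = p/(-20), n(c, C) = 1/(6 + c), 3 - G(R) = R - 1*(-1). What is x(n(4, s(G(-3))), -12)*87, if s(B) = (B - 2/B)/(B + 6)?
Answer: -261/200 ≈ -1.3050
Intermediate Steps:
G(R) = 2 - R (G(R) = 3 - (R - 1*(-1)) = 3 - (R + 1) = 3 - (1 + R) = 3 + (-1 - R) = 2 - R)
s(B) = (B - 2/B)/(6 + B)
x(p, f) = -3*p/20 (x(p, f) = 3*(p/(-20)) = 3*(p*(-1/20)) = 3*(-p/20) = -3*p/20)
x(n(4, s(G(-3))), -12)*87 = -3/(20*(6 + 4))*87 = -3/20/10*87 = -3/20*⅒*87 = -3/200*87 = -261/200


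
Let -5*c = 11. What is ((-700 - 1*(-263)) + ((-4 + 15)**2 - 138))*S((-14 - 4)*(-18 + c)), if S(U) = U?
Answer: -825372/5 ≈ -1.6507e+5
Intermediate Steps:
c = -11/5 (c = -1/5*11 = -11/5 ≈ -2.2000)
((-700 - 1*(-263)) + ((-4 + 15)**2 - 138))*S((-14 - 4)*(-18 + c)) = ((-700 - 1*(-263)) + ((-4 + 15)**2 - 138))*((-14 - 4)*(-18 - 11/5)) = ((-700 + 263) + (11**2 - 138))*(-18*(-101/5)) = (-437 + (121 - 138))*(1818/5) = (-437 - 17)*(1818/5) = -454*1818/5 = -825372/5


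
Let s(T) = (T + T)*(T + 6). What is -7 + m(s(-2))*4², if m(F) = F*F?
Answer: 4089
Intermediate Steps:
s(T) = 2*T*(6 + T) (s(T) = (2*T)*(6 + T) = 2*T*(6 + T))
m(F) = F²
-7 + m(s(-2))*4² = -7 + (2*(-2)*(6 - 2))²*4² = -7 + (2*(-2)*4)²*16 = -7 + (-16)²*16 = -7 + 256*16 = -7 + 4096 = 4089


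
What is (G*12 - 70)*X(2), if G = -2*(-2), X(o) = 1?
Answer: -22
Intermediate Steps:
G = 4
(G*12 - 70)*X(2) = (4*12 - 70)*1 = (48 - 70)*1 = -22*1 = -22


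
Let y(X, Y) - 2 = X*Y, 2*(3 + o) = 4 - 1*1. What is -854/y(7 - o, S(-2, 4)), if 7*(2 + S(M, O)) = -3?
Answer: 11956/261 ≈ 45.808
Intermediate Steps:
S(M, O) = -17/7 (S(M, O) = -2 + (1/7)*(-3) = -2 - 3/7 = -17/7)
o = -3/2 (o = -3 + (4 - 1*1)/2 = -3 + (4 - 1)/2 = -3 + (1/2)*3 = -3 + 3/2 = -3/2 ≈ -1.5000)
y(X, Y) = 2 + X*Y
-854/y(7 - o, S(-2, 4)) = -854/(2 + (7 - 1*(-3/2))*(-17/7)) = -854/(2 + (7 + 3/2)*(-17/7)) = -854/(2 + (17/2)*(-17/7)) = -854/(2 - 289/14) = -854/(-261/14) = -854*(-14/261) = 11956/261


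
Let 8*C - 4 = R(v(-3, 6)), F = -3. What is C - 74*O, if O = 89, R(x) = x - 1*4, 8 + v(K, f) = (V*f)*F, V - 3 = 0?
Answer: -26375/4 ≈ -6593.8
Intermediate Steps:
V = 3 (V = 3 + 0 = 3)
v(K, f) = -8 - 9*f (v(K, f) = -8 + (3*f)*(-3) = -8 - 9*f)
R(x) = -4 + x (R(x) = x - 4 = -4 + x)
C = -31/4 (C = ½ + (-4 + (-8 - 9*6))/8 = ½ + (-4 + (-8 - 54))/8 = ½ + (-4 - 62)/8 = ½ + (⅛)*(-66) = ½ - 33/4 = -31/4 ≈ -7.7500)
C - 74*O = -31/4 - 74*89 = -31/4 - 6586 = -26375/4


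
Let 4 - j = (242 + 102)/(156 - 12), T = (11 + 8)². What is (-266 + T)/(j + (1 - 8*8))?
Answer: -342/221 ≈ -1.5475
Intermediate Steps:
T = 361 (T = 19² = 361)
j = 29/18 (j = 4 - (242 + 102)/(156 - 12) = 4 - 344/144 = 4 - 1*43/18 = 4 - 43/18 = 29/18 ≈ 1.6111)
(-266 + T)/(j + (1 - 8*8)) = (-266 + 361)/(29/18 + (1 - 8*8)) = 95/(29/18 + (1 - 64)) = 95/(29/18 - 63) = 95/(-1105/18) = 95*(-18/1105) = -342/221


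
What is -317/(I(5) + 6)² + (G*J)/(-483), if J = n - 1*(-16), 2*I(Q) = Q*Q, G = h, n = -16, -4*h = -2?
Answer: -1268/1369 ≈ -0.92622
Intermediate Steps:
h = ½ (h = -¼*(-2) = ½ ≈ 0.50000)
G = ½ ≈ 0.50000
I(Q) = Q²/2 (I(Q) = (Q*Q)/2 = Q²/2)
J = 0 (J = -16 - 1*(-16) = -16 + 16 = 0)
-317/(I(5) + 6)² + (G*J)/(-483) = -317/((½)*5² + 6)² + ((½)*0)/(-483) = -317/((½)*25 + 6)² + 0*(-1/483) = -317/(25/2 + 6)² + 0 = -317/((37/2)²) + 0 = -317/1369/4 + 0 = -317*4/1369 + 0 = -1268/1369 + 0 = -1268/1369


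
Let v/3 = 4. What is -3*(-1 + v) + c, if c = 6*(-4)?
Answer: -57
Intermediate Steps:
v = 12 (v = 3*4 = 12)
c = -24
-3*(-1 + v) + c = -3*(-1 + 12) - 24 = -3*11 - 24 = -33 - 24 = -57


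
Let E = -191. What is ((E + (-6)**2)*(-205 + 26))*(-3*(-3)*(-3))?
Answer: -749115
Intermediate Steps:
((E + (-6)**2)*(-205 + 26))*(-3*(-3)*(-3)) = ((-191 + (-6)**2)*(-205 + 26))*(-3*(-3)*(-3)) = ((-191 + 36)*(-179))*(9*(-3)) = -155*(-179)*(-27) = 27745*(-27) = -749115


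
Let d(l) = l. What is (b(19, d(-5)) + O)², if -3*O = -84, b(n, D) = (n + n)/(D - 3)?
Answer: 8649/16 ≈ 540.56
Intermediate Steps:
b(n, D) = 2*n/(-3 + D) (b(n, D) = (2*n)/(-3 + D) = 2*n/(-3 + D))
O = 28 (O = -⅓*(-84) = 28)
(b(19, d(-5)) + O)² = (2*19/(-3 - 5) + 28)² = (2*19/(-8) + 28)² = (2*19*(-⅛) + 28)² = (-19/4 + 28)² = (93/4)² = 8649/16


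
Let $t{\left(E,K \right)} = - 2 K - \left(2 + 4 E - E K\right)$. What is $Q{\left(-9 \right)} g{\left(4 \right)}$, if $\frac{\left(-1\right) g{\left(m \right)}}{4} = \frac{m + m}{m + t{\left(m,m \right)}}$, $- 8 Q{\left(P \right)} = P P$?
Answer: $-54$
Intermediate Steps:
$t{\left(E,K \right)} = -2 - 4 E - 2 K + E K$ ($t{\left(E,K \right)} = - 2 K - \left(2 + 4 E - E K\right) = -2 - 4 E - 2 K + E K$)
$Q{\left(P \right)} = - \frac{P^{2}}{8}$ ($Q{\left(P \right)} = - \frac{P P}{8} = - \frac{P^{2}}{8}$)
$g{\left(m \right)} = - \frac{8 m}{-2 + m^{2} - 5 m}$ ($g{\left(m \right)} = - 4 \frac{m + m}{m - \left(2 + 6 m - m m\right)} = - 4 \frac{2 m}{m - \left(2 - m^{2} + 6 m\right)} = - 4 \frac{2 m}{-2 + m^{2} - 5 m} = - \frac{8 m}{-2 + m^{2} - 5 m}$)
$Q{\left(-9 \right)} g{\left(4 \right)} = - \frac{\left(-9\right)^{2}}{8} \cdot 8 \cdot 4 \frac{1}{2 - 4^{2} + 5 \cdot 4} = \left(- \frac{1}{8}\right) 81 \cdot 8 \cdot 4 \frac{1}{2 - 16 + 20} = - \frac{81 \cdot 8 \cdot 4 \frac{1}{2 - 16 + 20}}{8} = - \frac{81 \cdot 8 \cdot 4 \cdot \frac{1}{6}}{8} = \left(- \frac{81}{8}\right) \frac{16}{3} = -54$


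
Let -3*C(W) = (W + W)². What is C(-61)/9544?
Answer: -3721/7158 ≈ -0.51984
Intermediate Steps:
C(W) = -4*W²/3 (C(W) = -(W + W)²/3 = -4*W²/3)
C(-61)/9544 = -4/3*(-61)²/9544 = -4/3*3721*(1/9544) = -14884/3*1/9544 = -3721/7158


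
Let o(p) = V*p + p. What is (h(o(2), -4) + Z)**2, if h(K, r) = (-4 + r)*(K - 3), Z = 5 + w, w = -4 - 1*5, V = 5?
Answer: 5776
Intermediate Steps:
w = -9 (w = -4 - 5 = -9)
o(p) = 6*p (o(p) = 5*p + p = 6*p)
Z = -4 (Z = 5 - 9 = -4)
h(K, r) = (-4 + r)*(-3 + K)
(h(o(2), -4) + Z)**2 = ((12 - 24*2 - 3*(-4) + (6*2)*(-4)) - 4)**2 = ((12 - 4*12 + 12 + 12*(-4)) - 4)**2 = ((12 - 48 + 12 - 48) - 4)**2 = (-72 - 4)**2 = (-76)**2 = 5776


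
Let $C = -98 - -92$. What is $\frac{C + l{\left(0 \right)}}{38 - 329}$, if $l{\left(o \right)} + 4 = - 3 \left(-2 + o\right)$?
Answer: $\frac{4}{291} \approx 0.013746$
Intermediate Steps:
$l{\left(o \right)} = 2 - 3 o$ ($l{\left(o \right)} = -4 - 3 \left(-2 + o\right) = -4 - \left(-6 + 3 o\right) = 2 - 3 o$)
$C = -6$ ($C = -98 + 92 = -6$)
$\frac{C + l{\left(0 \right)}}{38 - 329} = \frac{-6 + \left(2 - 0\right)}{38 - 329} = \frac{-6 + \left(2 + 0\right)}{-291} = \left(-6 + 2\right) \left(- \frac{1}{291}\right) = \left(-4\right) \left(- \frac{1}{291}\right) = \frac{4}{291}$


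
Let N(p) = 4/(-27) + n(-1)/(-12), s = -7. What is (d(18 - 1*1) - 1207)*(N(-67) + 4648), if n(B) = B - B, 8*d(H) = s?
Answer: -101052433/18 ≈ -5.6140e+6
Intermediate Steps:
d(H) = -7/8 (d(H) = (⅛)*(-7) = -7/8)
n(B) = 0
N(p) = -4/27 (N(p) = 4/(-27) + 0/(-12) = 4*(-1/27) + 0*(-1/12) = -4/27 + 0 = -4/27)
(d(18 - 1*1) - 1207)*(N(-67) + 4648) = (-7/8 - 1207)*(-4/27 + 4648) = -9663/8*125492/27 = -101052433/18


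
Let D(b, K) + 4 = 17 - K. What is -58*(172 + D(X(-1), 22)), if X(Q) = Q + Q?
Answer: -9454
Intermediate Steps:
X(Q) = 2*Q
D(b, K) = 13 - K (D(b, K) = -4 + (17 - K) = 13 - K)
-58*(172 + D(X(-1), 22)) = -58*(172 + (13 - 1*22)) = -58*(172 + (13 - 22)) = -58*(172 - 9) = -58*163 = -9454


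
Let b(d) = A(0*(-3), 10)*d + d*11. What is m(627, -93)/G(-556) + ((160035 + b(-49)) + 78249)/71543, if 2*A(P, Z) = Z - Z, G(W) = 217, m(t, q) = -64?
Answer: 47011913/15524831 ≈ 3.0282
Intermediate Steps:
A(P, Z) = 0 (A(P, Z) = (Z - Z)/2 = (1/2)*0 = 0)
b(d) = 11*d (b(d) = 0*d + d*11 = 0 + 11*d = 11*d)
m(627, -93)/G(-556) + ((160035 + b(-49)) + 78249)/71543 = -64/217 + ((160035 + 11*(-49)) + 78249)/71543 = -64*1/217 + ((160035 - 539) + 78249)*(1/71543) = -64/217 + (159496 + 78249)*(1/71543) = -64/217 + 237745*(1/71543) = -64/217 + 237745/71543 = 47011913/15524831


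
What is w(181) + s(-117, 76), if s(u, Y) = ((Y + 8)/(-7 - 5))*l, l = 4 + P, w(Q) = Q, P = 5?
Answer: 118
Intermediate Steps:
l = 9 (l = 4 + 5 = 9)
s(u, Y) = -6 - 3*Y/4 (s(u, Y) = ((Y + 8)/(-7 - 5))*9 = ((8 + Y)/(-12))*9 = ((8 + Y)*(-1/12))*9 = (-⅔ - Y/12)*9 = -6 - 3*Y/4)
w(181) + s(-117, 76) = 181 + (-6 - ¾*76) = 181 + (-6 - 57) = 181 - 63 = 118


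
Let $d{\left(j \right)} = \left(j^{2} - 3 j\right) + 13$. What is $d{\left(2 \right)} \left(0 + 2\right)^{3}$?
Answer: $88$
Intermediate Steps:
$d{\left(j \right)} = 13 + j^{2} - 3 j$
$d{\left(2 \right)} \left(0 + 2\right)^{3} = \left(13 + 2^{2} - 6\right) \left(0 + 2\right)^{3} = \left(13 + 4 - 6\right) 2^{3} = 11 \cdot 8 = 88$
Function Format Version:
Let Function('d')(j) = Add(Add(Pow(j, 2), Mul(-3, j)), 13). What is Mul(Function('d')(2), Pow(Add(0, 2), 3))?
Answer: 88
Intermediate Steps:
Function('d')(j) = Add(13, Pow(j, 2), Mul(-3, j))
Mul(Function('d')(2), Pow(Add(0, 2), 3)) = Mul(Add(13, Pow(2, 2), Mul(-3, 2)), Pow(Add(0, 2), 3)) = Mul(Add(13, 4, -6), Pow(2, 3)) = Mul(11, 8) = 88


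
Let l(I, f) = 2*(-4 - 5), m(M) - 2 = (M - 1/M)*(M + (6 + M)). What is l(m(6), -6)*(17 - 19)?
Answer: 36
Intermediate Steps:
m(M) = 2 + (6 + 2*M)*(M - 1/M) (m(M) = 2 + (M - 1/M)*(M + (6 + M)) = 2 + (M - 1/M)*(6 + 2*M) = 2 + (6 + 2*M)*(M - 1/M))
l(I, f) = -18 (l(I, f) = 2*(-9) = -18)
l(m(6), -6)*(17 - 19) = -18*(17 - 19) = -18*(-2) = 36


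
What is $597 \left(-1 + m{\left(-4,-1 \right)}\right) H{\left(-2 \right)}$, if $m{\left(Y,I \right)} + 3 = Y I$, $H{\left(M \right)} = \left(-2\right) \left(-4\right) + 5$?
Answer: $0$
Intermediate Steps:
$H{\left(M \right)} = 13$ ($H{\left(M \right)} = 8 + 5 = 13$)
$m{\left(Y,I \right)} = -3 + I Y$ ($m{\left(Y,I \right)} = -3 + Y I = -3 + I Y$)
$597 \left(-1 + m{\left(-4,-1 \right)}\right) H{\left(-2 \right)} = 597 \left(-1 - -1\right) 13 = 597 \left(-1 + \left(-3 + 4\right)\right) 13 = 597 \left(-1 + 1\right) 13 = 597 \cdot 0 \cdot 13 = 597 \cdot 0 = 0$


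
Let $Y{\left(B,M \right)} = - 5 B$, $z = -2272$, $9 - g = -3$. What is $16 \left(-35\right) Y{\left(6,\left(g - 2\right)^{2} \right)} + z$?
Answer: $14528$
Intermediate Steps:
$g = 12$ ($g = 9 - -3 = 9 + 3 = 12$)
$16 \left(-35\right) Y{\left(6,\left(g - 2\right)^{2} \right)} + z = 16 \left(-35\right) \left(\left(-5\right) 6\right) - 2272 = \left(-560\right) \left(-30\right) - 2272 = 16800 - 2272 = 14528$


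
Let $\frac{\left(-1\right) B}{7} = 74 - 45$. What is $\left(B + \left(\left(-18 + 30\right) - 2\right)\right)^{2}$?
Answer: $37249$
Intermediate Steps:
$B = -203$ ($B = - 7 \left(74 - 45\right) = \left(-7\right) 29 = -203$)
$\left(B + \left(\left(-18 + 30\right) - 2\right)\right)^{2} = \left(-203 + \left(\left(-18 + 30\right) - 2\right)\right)^{2} = \left(-203 + \left(12 - 2\right)\right)^{2} = \left(-203 + 10\right)^{2} = \left(-193\right)^{2} = 37249$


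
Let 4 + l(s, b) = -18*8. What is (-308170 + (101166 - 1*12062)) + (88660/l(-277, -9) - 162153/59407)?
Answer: -482842748710/2198059 ≈ -2.1967e+5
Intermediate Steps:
l(s, b) = -148 (l(s, b) = -4 - 18*8 = -4 - 144 = -148)
(-308170 + (101166 - 1*12062)) + (88660/l(-277, -9) - 162153/59407) = (-308170 + (101166 - 1*12062)) + (88660/(-148) - 162153/59407) = (-308170 + (101166 - 12062)) + (88660*(-1/148) - 162153*1/59407) = (-308170 + 89104) + (-22165/37 - 162153/59407) = -219066 - 1322755816/2198059 = -482842748710/2198059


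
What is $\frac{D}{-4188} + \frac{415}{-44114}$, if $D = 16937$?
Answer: $- \frac{374448419}{92374716} \approx -4.0536$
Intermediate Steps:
$\frac{D}{-4188} + \frac{415}{-44114} = \frac{16937}{-4188} + \frac{415}{-44114} = 16937 \left(- \frac{1}{4188}\right) + 415 \left(- \frac{1}{44114}\right) = - \frac{16937}{4188} - \frac{415}{44114} = - \frac{374448419}{92374716}$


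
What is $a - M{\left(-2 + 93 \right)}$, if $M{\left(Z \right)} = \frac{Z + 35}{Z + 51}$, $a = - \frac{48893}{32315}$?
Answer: $- \frac{5507248}{2294365} \approx -2.4003$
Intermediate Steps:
$a = - \frac{48893}{32315}$ ($a = \left(-48893\right) \frac{1}{32315} = - \frac{48893}{32315} \approx -1.513$)
$M{\left(Z \right)} = \frac{35 + Z}{51 + Z}$
$a - M{\left(-2 + 93 \right)} = - \frac{48893}{32315} - \frac{35 + \left(-2 + 93\right)}{51 + \left(-2 + 93\right)} = - \frac{48893}{32315} - \frac{35 + 91}{51 + 91} = - \frac{48893}{32315} - \frac{1}{142} \cdot 126 = - \frac{48893}{32315} - \frac{63}{71} = - \frac{5507248}{2294365}$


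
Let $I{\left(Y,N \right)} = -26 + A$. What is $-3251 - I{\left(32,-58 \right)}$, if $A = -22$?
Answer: $-3203$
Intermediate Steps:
$I{\left(Y,N \right)} = -48$ ($I{\left(Y,N \right)} = -26 - 22 = -48$)
$-3251 - I{\left(32,-58 \right)} = -3251 - -48 = -3251 + 48 = -3203$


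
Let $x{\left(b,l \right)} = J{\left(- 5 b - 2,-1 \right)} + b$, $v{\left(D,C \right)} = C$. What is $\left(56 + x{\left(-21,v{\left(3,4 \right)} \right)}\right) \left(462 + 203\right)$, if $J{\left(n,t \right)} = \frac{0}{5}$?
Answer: $23275$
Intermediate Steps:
$J{\left(n,t \right)} = 0$ ($J{\left(n,t \right)} = 0 \cdot \frac{1}{5} = 0$)
$x{\left(b,l \right)} = b$ ($x{\left(b,l \right)} = 0 + b = b$)
$\left(56 + x{\left(-21,v{\left(3,4 \right)} \right)}\right) \left(462 + 203\right) = \left(56 - 21\right) \left(462 + 203\right) = 35 \cdot 665 = 23275$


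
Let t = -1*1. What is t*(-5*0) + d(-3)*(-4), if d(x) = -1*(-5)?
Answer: -20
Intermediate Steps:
t = -1
d(x) = 5
t*(-5*0) + d(-3)*(-4) = -(-5)*0 + 5*(-4) = -1*0 - 20 = 0 - 20 = -20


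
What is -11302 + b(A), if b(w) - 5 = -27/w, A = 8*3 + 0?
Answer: -90385/8 ≈ -11298.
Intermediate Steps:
A = 24 (A = 24 + 0 = 24)
b(w) = 5 - 27/w
-11302 + b(A) = -11302 + (5 - 27/24) = -11302 + (5 - 27*1/24) = -11302 + (5 - 9/8) = -11302 + 31/8 = -90385/8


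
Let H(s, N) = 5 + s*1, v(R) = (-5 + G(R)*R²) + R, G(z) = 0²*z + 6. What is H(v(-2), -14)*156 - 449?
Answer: 2983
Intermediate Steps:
G(z) = 6 (G(z) = 0*z + 6 = 0 + 6 = 6)
v(R) = -5 + R + 6*R² (v(R) = (-5 + 6*R²) + R = -5 + R + 6*R²)
H(s, N) = 5 + s
H(v(-2), -14)*156 - 449 = (5 + (-5 - 2 + 6*(-2)²))*156 - 449 = (5 + (-5 - 2 + 6*4))*156 - 449 = (5 + (-5 - 2 + 24))*156 - 449 = (5 + 17)*156 - 449 = 22*156 - 449 = 3432 - 449 = 2983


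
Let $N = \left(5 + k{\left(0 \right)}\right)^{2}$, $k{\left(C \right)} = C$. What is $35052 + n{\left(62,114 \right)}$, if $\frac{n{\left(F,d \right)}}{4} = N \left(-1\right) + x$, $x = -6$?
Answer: $34928$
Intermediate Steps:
$N = 25$ ($N = \left(5 + 0\right)^{2} = 5^{2} = 25$)
$n{\left(F,d \right)} = -124$ ($n{\left(F,d \right)} = 4 \left(25 \left(-1\right) - 6\right) = 4 \left(-25 - 6\right) = 4 \left(-31\right) = -124$)
$35052 + n{\left(62,114 \right)} = 35052 - 124 = 34928$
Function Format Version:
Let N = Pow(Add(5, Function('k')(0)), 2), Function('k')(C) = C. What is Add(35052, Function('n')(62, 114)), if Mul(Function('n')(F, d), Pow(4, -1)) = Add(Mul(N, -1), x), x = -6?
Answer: 34928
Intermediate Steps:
N = 25 (N = Pow(Add(5, 0), 2) = Pow(5, 2) = 25)
Function('n')(F, d) = -124 (Function('n')(F, d) = Mul(4, Add(Mul(25, -1), -6)) = Mul(4, Add(-25, -6)) = Mul(4, -31) = -124)
Add(35052, Function('n')(62, 114)) = Add(35052, -124) = 34928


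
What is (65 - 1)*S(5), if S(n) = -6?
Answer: -384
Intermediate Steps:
(65 - 1)*S(5) = (65 - 1)*(-6) = 64*(-6) = -384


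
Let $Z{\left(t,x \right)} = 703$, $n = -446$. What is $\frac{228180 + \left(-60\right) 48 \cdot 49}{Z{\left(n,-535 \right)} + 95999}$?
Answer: $\frac{14510}{16117} \approx 0.90029$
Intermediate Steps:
$\frac{228180 + \left(-60\right) 48 \cdot 49}{Z{\left(n,-535 \right)} + 95999} = \frac{228180 + \left(-60\right) 48 \cdot 49}{703 + 95999} = \frac{228180 - 141120}{96702} = \left(228180 - 141120\right) \frac{1}{96702} = 87060 \cdot \frac{1}{96702} = \frac{14510}{16117}$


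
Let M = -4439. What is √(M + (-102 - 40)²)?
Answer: 5*√629 ≈ 125.40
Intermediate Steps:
√(M + (-102 - 40)²) = √(-4439 + (-102 - 40)²) = √(-4439 + (-142)²) = √(-4439 + 20164) = √15725 = 5*√629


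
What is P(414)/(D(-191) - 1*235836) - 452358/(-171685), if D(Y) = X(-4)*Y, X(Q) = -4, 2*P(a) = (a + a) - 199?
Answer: 212565409687/80716672640 ≈ 2.6335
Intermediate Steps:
P(a) = -199/2 + a (P(a) = ((a + a) - 199)/2 = (2*a - 199)/2 = (-199 + 2*a)/2 = -199/2 + a)
D(Y) = -4*Y
P(414)/(D(-191) - 1*235836) - 452358/(-171685) = (-199/2 + 414)/(-4*(-191) - 1*235836) - 452358/(-171685) = 629/(2*(764 - 235836)) - 452358*(-1/171685) = (629/2)/(-235072) + 452358/171685 = (629/2)*(-1/235072) + 452358/171685 = -629/470144 + 452358/171685 = 212565409687/80716672640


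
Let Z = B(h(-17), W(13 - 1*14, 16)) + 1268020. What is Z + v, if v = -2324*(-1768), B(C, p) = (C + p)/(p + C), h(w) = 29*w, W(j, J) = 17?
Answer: 5376853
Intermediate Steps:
B(C, p) = 1 (B(C, p) = (C + p)/(C + p) = 1)
Z = 1268021 (Z = 1 + 1268020 = 1268021)
v = 4108832
Z + v = 1268021 + 4108832 = 5376853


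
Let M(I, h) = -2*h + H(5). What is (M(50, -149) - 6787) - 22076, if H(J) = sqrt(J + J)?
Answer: -28565 + sqrt(10) ≈ -28562.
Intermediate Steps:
H(J) = sqrt(2)*sqrt(J) (H(J) = sqrt(2*J) = sqrt(2)*sqrt(J))
M(I, h) = sqrt(10) - 2*h (M(I, h) = -2*h + sqrt(2)*sqrt(5) = -2*h + sqrt(10) = sqrt(10) - 2*h)
(M(50, -149) - 6787) - 22076 = ((sqrt(10) - 2*(-149)) - 6787) - 22076 = ((sqrt(10) + 298) - 6787) - 22076 = ((298 + sqrt(10)) - 6787) - 22076 = (-6489 + sqrt(10)) - 22076 = -28565 + sqrt(10)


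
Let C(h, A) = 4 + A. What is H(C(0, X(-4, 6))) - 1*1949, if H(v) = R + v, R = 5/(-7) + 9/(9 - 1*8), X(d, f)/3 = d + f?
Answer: -13515/7 ≈ -1930.7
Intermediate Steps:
X(d, f) = 3*d + 3*f (X(d, f) = 3*(d + f) = 3*d + 3*f)
R = 58/7 (R = 5*(-⅐) + 9/(9 - 8) = -5/7 + 9/1 = -5/7 + 9*1 = -5/7 + 9 = 58/7 ≈ 8.2857)
H(v) = 58/7 + v
H(C(0, X(-4, 6))) - 1*1949 = (58/7 + (4 + (3*(-4) + 3*6))) - 1*1949 = (58/7 + (4 + (-12 + 18))) - 1949 = (58/7 + (4 + 6)) - 1949 = (58/7 + 10) - 1949 = 128/7 - 1949 = -13515/7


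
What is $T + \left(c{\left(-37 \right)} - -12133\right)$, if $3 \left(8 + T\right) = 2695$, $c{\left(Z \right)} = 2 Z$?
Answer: $\frac{38848}{3} \approx 12949.0$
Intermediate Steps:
$T = \frac{2671}{3}$ ($T = -8 + \frac{1}{3} \cdot 2695 = -8 + \frac{2695}{3} = \frac{2671}{3} \approx 890.33$)
$T + \left(c{\left(-37 \right)} - -12133\right) = \frac{2671}{3} + \left(2 \left(-37\right) - -12133\right) = \frac{2671}{3} + \left(-74 + 12133\right) = \frac{2671}{3} + 12059 = \frac{38848}{3}$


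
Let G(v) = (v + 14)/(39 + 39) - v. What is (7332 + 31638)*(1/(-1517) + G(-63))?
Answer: 47933924865/19721 ≈ 2.4306e+6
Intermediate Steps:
G(v) = 7/39 - 77*v/78 (G(v) = (14 + v)/78 - v = (14 + v)*(1/78) - v = (7/39 + v/78) - v = 7/39 - 77*v/78)
(7332 + 31638)*(1/(-1517) + G(-63)) = (7332 + 31638)*(1/(-1517) + (7/39 - 77/78*(-63))) = 38970*(-1/1517 + (7/39 + 1617/26)) = 38970*(-1/1517 + 4865/78) = 38970*(7380127/118326) = 47933924865/19721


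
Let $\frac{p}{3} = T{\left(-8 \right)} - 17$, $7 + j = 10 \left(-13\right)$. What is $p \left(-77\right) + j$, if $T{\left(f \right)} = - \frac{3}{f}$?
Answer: $\frac{29627}{8} \approx 3703.4$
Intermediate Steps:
$j = -137$ ($j = -7 + 10 \left(-13\right) = -7 - 130 = -137$)
$p = - \frac{399}{8}$ ($p = 3 \left(- \frac{3}{-8} - 17\right) = 3 \left(\left(-3\right) \left(- \frac{1}{8}\right) + \left(-35 + 18\right)\right) = 3 \left(\frac{3}{8} - 17\right) = 3 \left(- \frac{133}{8}\right) = - \frac{399}{8} \approx -49.875$)
$p \left(-77\right) + j = \left(- \frac{399}{8}\right) \left(-77\right) - 137 = \frac{30723}{8} - 137 = \frac{29627}{8}$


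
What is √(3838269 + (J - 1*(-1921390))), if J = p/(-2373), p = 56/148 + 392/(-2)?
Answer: √906149014753953/12543 ≈ 2399.9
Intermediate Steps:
p = -7238/37 (p = 56*(1/148) + 392*(-½) = 14/37 - 196 = -7238/37 ≈ -195.62)
J = 1034/12543 (J = -7238/37/(-2373) = -7238/37*(-1/2373) = 1034/12543 ≈ 0.082436)
√(3838269 + (J - 1*(-1921390))) = √(3838269 + (1034/12543 - 1*(-1921390))) = √(3838269 + (1034/12543 + 1921390)) = √(3838269 + 24099995804/12543) = √(72243403871/12543) = √906149014753953/12543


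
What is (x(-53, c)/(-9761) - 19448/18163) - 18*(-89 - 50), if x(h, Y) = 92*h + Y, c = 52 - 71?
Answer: 443476261543/177289043 ≈ 2501.4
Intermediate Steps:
c = -19
x(h, Y) = Y + 92*h
(x(-53, c)/(-9761) - 19448/18163) - 18*(-89 - 50) = ((-19 + 92*(-53))/(-9761) - 19448/18163) - 18*(-89 - 50) = ((-19 - 4876)*(-1/9761) - 19448*1/18163) - 18*(-139) = (-4895*(-1/9761) - 19448/18163) - 1*(-2502) = (4895/9761 - 19448/18163) + 2502 = -100924043/177289043 + 2502 = 443476261543/177289043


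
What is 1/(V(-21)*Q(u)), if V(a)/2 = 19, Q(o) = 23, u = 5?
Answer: 1/874 ≈ 0.0011442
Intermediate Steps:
V(a) = 38 (V(a) = 2*19 = 38)
1/(V(-21)*Q(u)) = 1/(38*23) = (1/38)*(1/23) = 1/874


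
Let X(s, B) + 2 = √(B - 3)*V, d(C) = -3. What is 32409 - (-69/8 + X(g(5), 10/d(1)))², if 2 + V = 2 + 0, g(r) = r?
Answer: 2066951/64 ≈ 32296.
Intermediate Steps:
V = 0 (V = -2 + (2 + 0) = -2 + 2 = 0)
X(s, B) = -2 (X(s, B) = -2 + √(B - 3)*0 = -2 + √(-3 + B)*0 = -2 + 0 = -2)
32409 - (-69/8 + X(g(5), 10/d(1)))² = 32409 - (-69/8 - 2)² = 32409 - (-85/8)² = 32409 - 1*7225/64 = 32409 - 7225/64 = 2066951/64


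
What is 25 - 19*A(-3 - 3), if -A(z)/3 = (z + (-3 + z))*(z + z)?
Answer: 10285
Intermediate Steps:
A(z) = -6*z*(-3 + 2*z) (A(z) = -3*(z + (-3 + z))*(z + z) = -3*(-3 + 2*z)*2*z = -6*z*(-3 + 2*z))
25 - 19*A(-3 - 3) = 25 - 114*(-3 - 3)*(3 - 2*(-3 - 3)) = 25 - 114*(-6)*(3 - 2*(-6)) = 25 - 114*(-6)*(3 + 12) = 25 - 114*(-6)*15 = 25 - 19*(-540) = 25 + 10260 = 10285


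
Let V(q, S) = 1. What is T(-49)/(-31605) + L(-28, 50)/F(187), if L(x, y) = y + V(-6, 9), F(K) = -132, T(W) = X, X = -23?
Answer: -536273/1390620 ≈ -0.38564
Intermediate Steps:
T(W) = -23
L(x, y) = 1 + y (L(x, y) = y + 1 = 1 + y)
T(-49)/(-31605) + L(-28, 50)/F(187) = -23/(-31605) + (1 + 50)/(-132) = -23*(-1/31605) + 51*(-1/132) = 23/31605 - 17/44 = -536273/1390620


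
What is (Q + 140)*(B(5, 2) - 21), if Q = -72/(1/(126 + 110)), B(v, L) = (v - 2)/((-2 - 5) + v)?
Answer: 379170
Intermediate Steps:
B(v, L) = (-2 + v)/(-7 + v)
Q = -16992 (Q = -72/(1/236) = -72/1/236 = -72*236 = -16992)
(Q + 140)*(B(5, 2) - 21) = (-16992 + 140)*((-2 + 5)/(-7 + 5) - 21) = -16852*(3/(-2) - 21) = -16852*(-½*3 - 21) = -16852*(-3/2 - 21) = -16852*(-45/2) = 379170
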